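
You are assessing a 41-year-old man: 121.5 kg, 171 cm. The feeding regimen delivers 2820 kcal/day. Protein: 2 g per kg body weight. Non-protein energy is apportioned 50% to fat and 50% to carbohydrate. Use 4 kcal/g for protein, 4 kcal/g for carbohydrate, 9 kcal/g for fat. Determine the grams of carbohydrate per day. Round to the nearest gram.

231 g/day

Protein = 2 × 121.5 = 243 g → 243 × 4 = 972 kcal.
Non-protein calories = 2820 − 972 = 1848 kcal.
Fat: 50% × 1848 = 924 kcal; carbohydrate: 924 kcal.
Carbohydrate: 924 kcal ÷ 4 kcal/g = 231 g.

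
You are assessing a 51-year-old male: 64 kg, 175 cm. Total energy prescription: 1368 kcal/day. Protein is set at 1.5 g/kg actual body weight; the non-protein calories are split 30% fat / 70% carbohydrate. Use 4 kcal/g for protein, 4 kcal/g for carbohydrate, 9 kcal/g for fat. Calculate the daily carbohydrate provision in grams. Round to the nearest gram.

Protein = 1.5 × 64 = 96 g → 96 × 4 = 384 kcal.
Non-protein calories = 1368 − 384 = 984 kcal.
Fat: 30% × 984 = 295.2 kcal; carbohydrate: 688.8 kcal.
Carbohydrate: 688.8 kcal ÷ 4 kcal/g = 172.2 g.

172 g/day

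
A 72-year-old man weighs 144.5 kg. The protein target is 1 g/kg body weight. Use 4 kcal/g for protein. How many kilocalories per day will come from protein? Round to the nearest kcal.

578 kcal/day

Protein = 1 g/kg × 144.5 kg = 144.5 g/day.
Protein energy = 144.5 g × 4 kcal/g = 578 kcal/day.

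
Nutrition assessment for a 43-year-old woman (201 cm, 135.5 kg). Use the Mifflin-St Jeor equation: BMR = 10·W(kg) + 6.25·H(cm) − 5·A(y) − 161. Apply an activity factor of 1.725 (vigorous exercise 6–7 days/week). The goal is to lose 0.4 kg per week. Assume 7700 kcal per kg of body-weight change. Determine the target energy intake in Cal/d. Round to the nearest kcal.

3416 Cal/d

Mifflin-St Jeor (female): BMR = 10(135.5) + 6.25(201) − 5(43) − 161 = 1355 + 1256.25 − 215 − 161 = 2235.25 kcal/day.
TEE = 2235.25 × 1.725 = 3855.8063 kcal/day.
Required daily deficit = 0.4 × 7700 ÷ 7 = 440 kcal/day.
Target intake = 3855.8063 − 440 = 3415.8063 kcal/day.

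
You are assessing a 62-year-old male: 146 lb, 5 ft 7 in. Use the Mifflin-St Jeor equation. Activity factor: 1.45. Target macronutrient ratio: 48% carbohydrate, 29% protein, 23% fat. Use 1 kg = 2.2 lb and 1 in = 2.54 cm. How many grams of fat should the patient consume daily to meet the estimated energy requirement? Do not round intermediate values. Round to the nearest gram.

Convert to metric: weight = 146 ÷ 2.2 = 66.3636 kg; height = (5×12 + 7) × 2.54 = 67 × 2.54 = 170.18 cm.
Mifflin-St Jeor (male): BMR = 10(66.3636) + 6.25(170.18) − 5(62) + 5 = 663.6364 + 1063.625 − 310 + 5 = 1422.2614 kcal/day.
TEE = 1422.2614 × 1.45 = 2062.279 kcal/day.
Fat energy = 23% × 2062.279 = 474.3242 kcal.
Fat = 474.3242 ÷ 9 kcal/g = 52.7027 g.

53 g/day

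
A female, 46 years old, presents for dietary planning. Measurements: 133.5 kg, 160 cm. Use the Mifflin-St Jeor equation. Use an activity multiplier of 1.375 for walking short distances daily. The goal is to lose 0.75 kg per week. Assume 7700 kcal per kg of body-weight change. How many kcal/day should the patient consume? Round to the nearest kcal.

Mifflin-St Jeor (female): BMR = 10(133.5) + 6.25(160) − 5(46) − 161 = 1335 + 1000 − 230 − 161 = 1944 kcal/day.
TEE = 1944 × 1.375 = 2673 kcal/day.
Required daily deficit = 0.75 × 7700 ÷ 7 = 825 kcal/day.
Target intake = 2673 − 825 = 1848 kcal/day.

1848 kcal/day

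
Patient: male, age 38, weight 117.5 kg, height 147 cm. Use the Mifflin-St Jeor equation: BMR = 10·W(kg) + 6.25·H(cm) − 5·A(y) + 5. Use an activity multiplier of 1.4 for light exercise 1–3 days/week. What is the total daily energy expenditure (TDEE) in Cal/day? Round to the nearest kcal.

Mifflin-St Jeor (male): BMR = 10(117.5) + 6.25(147) − 5(38) + 5 = 1175 + 918.75 − 190 + 5 = 1908.75 kcal/day.
TEE = BMR × activity factor = 1908.75 × 1.4 = 2672.25 kcal/day.

2672 Cal/day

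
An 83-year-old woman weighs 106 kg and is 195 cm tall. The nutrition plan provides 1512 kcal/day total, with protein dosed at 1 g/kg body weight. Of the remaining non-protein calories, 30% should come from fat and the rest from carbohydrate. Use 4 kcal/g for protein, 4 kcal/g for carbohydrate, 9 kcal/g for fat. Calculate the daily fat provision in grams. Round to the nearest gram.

Protein = 1 × 106 = 106 g → 106 × 4 = 424 kcal.
Non-protein calories = 1512 − 424 = 1088 kcal.
Fat: 30% × 1088 = 326.4 kcal; carbohydrate: 761.6 kcal.
Fat: 326.4 kcal ÷ 9 kcal/g = 36.2667 g.

36 g/day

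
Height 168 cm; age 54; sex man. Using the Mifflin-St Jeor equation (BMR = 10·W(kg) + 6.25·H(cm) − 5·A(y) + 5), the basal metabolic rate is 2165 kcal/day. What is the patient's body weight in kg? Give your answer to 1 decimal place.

2165 = 10·W + 6.25(168) − 5(54) + 5
10·W = 2165 − 785 = 1380, so W = 138 kg.

138.0 kg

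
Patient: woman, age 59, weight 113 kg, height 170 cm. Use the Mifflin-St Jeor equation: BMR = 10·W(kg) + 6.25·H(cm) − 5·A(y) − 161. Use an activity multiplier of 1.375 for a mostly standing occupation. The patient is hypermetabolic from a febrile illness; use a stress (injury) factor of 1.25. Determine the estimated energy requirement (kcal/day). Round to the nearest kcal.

2985 kcal/day

Mifflin-St Jeor (female): BMR = 10(113) + 6.25(170) − 5(59) − 161 = 1130 + 1062.5 − 295 − 161 = 1736.5 kcal/day.
TEE = BMR × activity factor = 1736.5 × 1.375 = 2387.6875 kcal/day.
Apply stress factor: 2387.6875 × 1.25 = 2984.6094 kcal/day.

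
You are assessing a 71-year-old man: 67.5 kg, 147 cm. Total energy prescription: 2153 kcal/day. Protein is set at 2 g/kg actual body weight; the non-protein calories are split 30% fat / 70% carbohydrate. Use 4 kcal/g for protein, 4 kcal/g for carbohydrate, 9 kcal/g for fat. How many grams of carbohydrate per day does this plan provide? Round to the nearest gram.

Protein = 2 × 67.5 = 135 g → 135 × 4 = 540 kcal.
Non-protein calories = 2153 − 540 = 1613 kcal.
Fat: 30% × 1613 = 483.9 kcal; carbohydrate: 1129.1 kcal.
Carbohydrate: 1129.1 kcal ÷ 4 kcal/g = 282.275 g.

282 g/day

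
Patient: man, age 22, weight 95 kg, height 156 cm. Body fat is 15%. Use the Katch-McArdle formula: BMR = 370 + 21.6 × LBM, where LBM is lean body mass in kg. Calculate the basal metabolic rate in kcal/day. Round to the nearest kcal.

LBM = 95 × (1 − 0.15) = 80.75 kg. Katch-McArdle: BMR = 370 + 21.6 × 80.75 = 2114.2 kcal/day.

2114 kcal/day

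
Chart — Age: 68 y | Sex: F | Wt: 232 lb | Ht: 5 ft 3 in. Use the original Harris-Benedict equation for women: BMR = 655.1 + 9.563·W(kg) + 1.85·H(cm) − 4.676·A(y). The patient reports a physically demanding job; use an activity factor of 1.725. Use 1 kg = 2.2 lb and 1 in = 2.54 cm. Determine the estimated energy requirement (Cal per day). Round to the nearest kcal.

2832 Cal per day

Convert to metric: weight = 232 ÷ 2.2 = 105.4545 kg; height = (5×12 + 3) × 2.54 = 63 × 2.54 = 160.02 cm.
Harris-Benedict: BMR = 655.1 + 9.563(105.4545) + 1.85(160.02) − 4.676(68) = 1641.6308 kcal/day.
TEE = BMR × activity factor = 1641.6308 × 1.725 = 2831.8132 kcal/day.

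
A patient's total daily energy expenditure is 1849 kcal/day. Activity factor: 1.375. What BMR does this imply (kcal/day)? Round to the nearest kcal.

1345 kcal/day

BMR = TEE ÷ activity factor = 1849 ÷ 1.375 = 1344.7273 kcal/day.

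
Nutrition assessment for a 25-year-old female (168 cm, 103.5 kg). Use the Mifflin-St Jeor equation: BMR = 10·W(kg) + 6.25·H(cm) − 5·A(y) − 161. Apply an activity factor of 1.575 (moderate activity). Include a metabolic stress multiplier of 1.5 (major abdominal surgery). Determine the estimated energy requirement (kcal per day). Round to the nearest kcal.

4250 kcal per day

Mifflin-St Jeor (female): BMR = 10(103.5) + 6.25(168) − 5(25) − 161 = 1035 + 1050 − 125 − 161 = 1799 kcal/day.
TEE = BMR × activity factor = 1799 × 1.575 = 2833.425 kcal/day.
Apply stress factor: 2833.425 × 1.5 = 4250.1375 kcal/day.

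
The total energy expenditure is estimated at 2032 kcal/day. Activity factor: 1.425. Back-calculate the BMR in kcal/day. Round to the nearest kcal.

1426 kcal/day

BMR = TEE ÷ activity factor = 2032 ÷ 1.425 = 1425.9649 kcal/day.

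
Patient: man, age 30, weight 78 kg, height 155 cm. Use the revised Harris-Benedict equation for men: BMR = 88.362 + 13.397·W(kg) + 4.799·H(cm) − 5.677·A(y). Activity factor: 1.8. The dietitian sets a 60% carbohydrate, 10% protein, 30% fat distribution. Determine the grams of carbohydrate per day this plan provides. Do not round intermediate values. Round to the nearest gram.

Harris-Benedict: BMR = 88.362 + 13.397(78) + 4.799(155) − 5.677(30) = 1706.863 kcal/day.
TEE = 1706.863 × 1.8 = 3072.3534 kcal/day.
Carbohydrate energy = 60% × 3072.3534 = 1843.412 kcal.
Carbohydrate = 1843.412 ÷ 4 kcal/g = 460.853 g.

461 g/day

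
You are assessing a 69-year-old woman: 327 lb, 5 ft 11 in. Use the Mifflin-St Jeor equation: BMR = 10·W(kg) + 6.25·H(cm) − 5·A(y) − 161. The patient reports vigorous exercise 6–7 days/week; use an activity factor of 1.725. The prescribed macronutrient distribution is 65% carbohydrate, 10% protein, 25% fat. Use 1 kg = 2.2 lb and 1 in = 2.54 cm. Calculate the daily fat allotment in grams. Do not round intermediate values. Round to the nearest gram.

101 g/day

Convert to metric: weight = 327 ÷ 2.2 = 148.6364 kg; height = (5×12 + 11) × 2.54 = 71 × 2.54 = 180.34 cm.
Mifflin-St Jeor (female): BMR = 10(148.6364) + 6.25(180.34) − 5(69) − 161 = 1486.3636 + 1127.125 − 345 − 161 = 2107.4886 kcal/day.
TEE = 2107.4886 × 1.725 = 3635.4179 kcal/day.
Fat energy = 25% × 3635.4179 = 908.8545 kcal.
Fat = 908.8545 ÷ 9 kcal/g = 100.9838 g.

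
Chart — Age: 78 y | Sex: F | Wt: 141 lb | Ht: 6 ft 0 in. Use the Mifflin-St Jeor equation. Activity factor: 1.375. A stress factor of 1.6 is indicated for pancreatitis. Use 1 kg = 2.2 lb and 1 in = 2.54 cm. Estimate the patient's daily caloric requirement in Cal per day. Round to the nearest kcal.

Convert to metric: weight = 141 ÷ 2.2 = 64.0909 kg; height = (6×12 + 0) × 2.54 = 72 × 2.54 = 182.88 cm.
Mifflin-St Jeor (female): BMR = 10(64.0909) + 6.25(182.88) − 5(78) − 161 = 640.9091 + 1143 − 390 − 161 = 1232.9091 kcal/day.
TEE = BMR × activity factor = 1232.9091 × 1.375 = 1695.25 kcal/day.
Apply stress factor: 1695.25 × 1.6 = 2712.4 kcal/day.

2712 Cal per day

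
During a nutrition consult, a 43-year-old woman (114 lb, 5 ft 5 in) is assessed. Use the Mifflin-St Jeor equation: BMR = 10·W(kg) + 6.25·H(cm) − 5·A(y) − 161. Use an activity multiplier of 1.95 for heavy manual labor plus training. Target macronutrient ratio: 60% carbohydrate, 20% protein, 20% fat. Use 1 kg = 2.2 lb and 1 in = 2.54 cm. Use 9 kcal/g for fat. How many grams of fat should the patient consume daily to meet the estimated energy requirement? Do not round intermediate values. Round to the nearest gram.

51 g/day

Convert to metric: weight = 114 ÷ 2.2 = 51.8182 kg; height = (5×12 + 5) × 2.54 = 65 × 2.54 = 165.1 cm.
Mifflin-St Jeor (female): BMR = 10(51.8182) + 6.25(165.1) − 5(43) − 161 = 518.1818 + 1031.875 − 215 − 161 = 1174.0568 kcal/day.
TEE = 1174.0568 × 1.95 = 2289.4108 kcal/day.
Fat energy = 20% × 2289.4108 = 457.8822 kcal.
Fat = 457.8822 ÷ 9 kcal/g = 50.8758 g.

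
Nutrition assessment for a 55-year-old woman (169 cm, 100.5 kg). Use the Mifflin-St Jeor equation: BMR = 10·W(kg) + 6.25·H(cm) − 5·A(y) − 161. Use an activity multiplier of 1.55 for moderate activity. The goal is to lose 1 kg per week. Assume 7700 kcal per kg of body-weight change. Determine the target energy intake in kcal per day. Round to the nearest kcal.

Mifflin-St Jeor (female): BMR = 10(100.5) + 6.25(169) − 5(55) − 161 = 1005 + 1056.25 − 275 − 161 = 1625.25 kcal/day.
TEE = 1625.25 × 1.55 = 2519.1375 kcal/day.
Required daily deficit = 1 × 7700 ÷ 7 = 1100 kcal/day.
Target intake = 2519.1375 − 1100 = 1419.1375 kcal/day.

1419 kcal per day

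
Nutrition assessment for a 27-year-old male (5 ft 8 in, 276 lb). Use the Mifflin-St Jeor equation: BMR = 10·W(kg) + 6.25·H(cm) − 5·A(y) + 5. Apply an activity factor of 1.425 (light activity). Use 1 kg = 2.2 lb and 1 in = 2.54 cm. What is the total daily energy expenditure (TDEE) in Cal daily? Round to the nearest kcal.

3141 Cal daily

Convert to metric: weight = 276 ÷ 2.2 = 125.4545 kg; height = (5×12 + 8) × 2.54 = 68 × 2.54 = 172.72 cm.
Mifflin-St Jeor (male): BMR = 10(125.4545) + 6.25(172.72) − 5(27) + 5 = 1254.5455 + 1079.5 − 135 + 5 = 2204.0455 kcal/day.
TEE = BMR × activity factor = 2204.0455 × 1.425 = 3140.7648 kcal/day.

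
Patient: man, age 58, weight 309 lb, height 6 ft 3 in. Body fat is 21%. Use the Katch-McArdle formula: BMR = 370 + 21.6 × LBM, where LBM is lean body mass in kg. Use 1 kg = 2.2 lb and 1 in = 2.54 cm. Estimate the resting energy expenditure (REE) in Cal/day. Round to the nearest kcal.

2767 Cal/day

Convert to metric: weight = 309 ÷ 2.2 = 140.4545 kg; height = (6×12 + 3) × 2.54 = 75 × 2.54 = 190.5 cm.
LBM = 140.4545 × (1 − 0.21) = 110.9591 kg. Katch-McArdle: BMR = 370 + 21.6 × 110.9591 = 2766.7164 kcal/day.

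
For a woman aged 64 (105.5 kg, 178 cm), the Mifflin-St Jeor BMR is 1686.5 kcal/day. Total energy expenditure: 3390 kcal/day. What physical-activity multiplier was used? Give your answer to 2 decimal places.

Activity factor = TEE ÷ BMR = 3390 ÷ 1686.5 = 2.01.

2.01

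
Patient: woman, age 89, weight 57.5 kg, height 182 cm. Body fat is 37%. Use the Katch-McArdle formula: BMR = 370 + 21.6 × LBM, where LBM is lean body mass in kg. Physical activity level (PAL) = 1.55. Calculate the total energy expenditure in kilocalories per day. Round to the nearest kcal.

1786 kilocalories per day

LBM = 57.5 × (1 − 0.37) = 36.225 kg. Katch-McArdle: BMR = 370 + 21.6 × 36.225 = 1152.46 kcal/day.
TEE = BMR × activity factor = 1152.46 × 1.55 = 1786.313 kcal/day.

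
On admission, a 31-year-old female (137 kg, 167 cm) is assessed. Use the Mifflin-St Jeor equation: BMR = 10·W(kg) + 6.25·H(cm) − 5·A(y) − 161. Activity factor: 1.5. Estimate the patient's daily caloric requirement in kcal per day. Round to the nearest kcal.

3147 kcal per day

Mifflin-St Jeor (female): BMR = 10(137) + 6.25(167) − 5(31) − 161 = 1370 + 1043.75 − 155 − 161 = 2097.75 kcal/day.
TEE = BMR × activity factor = 2097.75 × 1.5 = 3146.625 kcal/day.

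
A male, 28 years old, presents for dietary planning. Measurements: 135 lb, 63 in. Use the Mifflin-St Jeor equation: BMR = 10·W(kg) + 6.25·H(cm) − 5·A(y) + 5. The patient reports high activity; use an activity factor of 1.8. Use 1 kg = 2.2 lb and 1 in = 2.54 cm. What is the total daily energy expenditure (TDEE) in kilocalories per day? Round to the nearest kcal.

2662 kilocalories per day

Convert to metric: weight = 135 ÷ 2.2 = 61.3636 kg; height = 63 × 2.54 = 160.02 cm.
Mifflin-St Jeor (male): BMR = 10(61.3636) + 6.25(160.02) − 5(28) + 5 = 613.6364 + 1000.125 − 140 + 5 = 1478.7614 kcal/day.
TEE = BMR × activity factor = 1478.7614 × 1.8 = 2661.7705 kcal/day.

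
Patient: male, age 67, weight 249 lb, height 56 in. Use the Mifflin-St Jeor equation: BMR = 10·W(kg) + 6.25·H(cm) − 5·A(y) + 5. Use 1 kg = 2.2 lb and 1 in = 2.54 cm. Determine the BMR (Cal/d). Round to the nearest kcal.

1691 Cal/d

Convert to metric: weight = 249 ÷ 2.2 = 113.1818 kg; height = 56 × 2.54 = 142.24 cm.
Mifflin-St Jeor (male): BMR = 10(113.1818) + 6.25(142.24) − 5(67) + 5 = 1131.8182 + 889 − 335 + 5 = 1690.8182 kcal/day.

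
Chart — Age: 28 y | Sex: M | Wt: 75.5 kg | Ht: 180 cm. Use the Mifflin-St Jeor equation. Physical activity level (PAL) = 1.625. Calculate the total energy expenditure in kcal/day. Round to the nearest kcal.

Mifflin-St Jeor (male): BMR = 10(75.5) + 6.25(180) − 5(28) + 5 = 755 + 1125 − 140 + 5 = 1745 kcal/day.
TEE = BMR × activity factor = 1745 × 1.625 = 2835.625 kcal/day.

2836 kcal/day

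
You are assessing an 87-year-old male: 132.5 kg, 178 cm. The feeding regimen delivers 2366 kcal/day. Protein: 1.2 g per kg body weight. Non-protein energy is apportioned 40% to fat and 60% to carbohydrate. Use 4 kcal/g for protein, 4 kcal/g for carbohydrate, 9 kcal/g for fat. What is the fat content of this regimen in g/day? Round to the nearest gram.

77 g/day

Protein = 1.2 × 132.5 = 159 g → 159 × 4 = 636 kcal.
Non-protein calories = 2366 − 636 = 1730 kcal.
Fat: 40% × 1730 = 692 kcal; carbohydrate: 1038 kcal.
Fat: 692 kcal ÷ 9 kcal/g = 76.8889 g.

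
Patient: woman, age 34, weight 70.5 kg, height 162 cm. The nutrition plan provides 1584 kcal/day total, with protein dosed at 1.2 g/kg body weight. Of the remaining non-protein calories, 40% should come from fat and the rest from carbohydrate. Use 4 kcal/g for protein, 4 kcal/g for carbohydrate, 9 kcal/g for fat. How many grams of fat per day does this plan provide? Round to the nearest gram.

Protein = 1.2 × 70.5 = 84.6 g → 84.6 × 4 = 338.4 kcal.
Non-protein calories = 1584 − 338.4 = 1245.6 kcal.
Fat: 40% × 1245.6 = 498.24 kcal; carbohydrate: 747.36 kcal.
Fat: 498.24 kcal ÷ 9 kcal/g = 55.36 g.

55 g/day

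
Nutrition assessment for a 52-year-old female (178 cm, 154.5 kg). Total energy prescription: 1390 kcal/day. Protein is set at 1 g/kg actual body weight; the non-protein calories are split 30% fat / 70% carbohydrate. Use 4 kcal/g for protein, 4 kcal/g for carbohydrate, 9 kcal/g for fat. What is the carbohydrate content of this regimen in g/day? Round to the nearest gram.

Protein = 1 × 154.5 = 154.5 g → 154.5 × 4 = 618 kcal.
Non-protein calories = 1390 − 618 = 772 kcal.
Fat: 30% × 772 = 231.6 kcal; carbohydrate: 540.4 kcal.
Carbohydrate: 540.4 kcal ÷ 4 kcal/g = 135.1 g.

135 g/day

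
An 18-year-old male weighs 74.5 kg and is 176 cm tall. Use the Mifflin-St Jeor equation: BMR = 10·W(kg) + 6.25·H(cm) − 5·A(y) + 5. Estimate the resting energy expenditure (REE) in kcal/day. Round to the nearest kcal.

Mifflin-St Jeor (male): BMR = 10(74.5) + 6.25(176) − 5(18) + 5 = 745 + 1100 − 90 + 5 = 1760 kcal/day.

1760 kcal/day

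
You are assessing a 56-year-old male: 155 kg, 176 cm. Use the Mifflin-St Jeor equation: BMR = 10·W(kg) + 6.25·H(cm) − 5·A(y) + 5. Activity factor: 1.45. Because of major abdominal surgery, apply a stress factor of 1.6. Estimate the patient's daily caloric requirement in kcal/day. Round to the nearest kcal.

5510 kcal/day

Mifflin-St Jeor (male): BMR = 10(155) + 6.25(176) − 5(56) + 5 = 1550 + 1100 − 280 + 5 = 2375 kcal/day.
TEE = BMR × activity factor = 2375 × 1.45 = 3443.75 kcal/day.
Apply stress factor: 3443.75 × 1.6 = 5510 kcal/day.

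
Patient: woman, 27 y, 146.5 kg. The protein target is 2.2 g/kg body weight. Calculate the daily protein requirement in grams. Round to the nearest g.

Protein = 2.2 g/kg × 146.5 kg = 322.3 g/day.

322 g/day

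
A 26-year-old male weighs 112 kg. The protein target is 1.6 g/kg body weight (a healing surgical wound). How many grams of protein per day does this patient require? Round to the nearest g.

Protein = 1.6 g/kg × 112 kg = 179.2 g/day.

179 g/day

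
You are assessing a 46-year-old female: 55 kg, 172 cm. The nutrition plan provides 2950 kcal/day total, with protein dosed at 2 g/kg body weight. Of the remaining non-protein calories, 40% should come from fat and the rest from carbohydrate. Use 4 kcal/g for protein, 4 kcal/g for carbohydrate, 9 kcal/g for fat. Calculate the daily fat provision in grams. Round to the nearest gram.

112 g/day

Protein = 2 × 55 = 110 g → 110 × 4 = 440 kcal.
Non-protein calories = 2950 − 440 = 2510 kcal.
Fat: 40% × 2510 = 1004 kcal; carbohydrate: 1506 kcal.
Fat: 1004 kcal ÷ 9 kcal/g = 111.5556 g.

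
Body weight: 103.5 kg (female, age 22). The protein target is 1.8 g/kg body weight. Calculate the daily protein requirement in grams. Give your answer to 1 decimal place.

Protein = 1.8 g/kg × 103.5 kg = 186.3 g/day.

186.3 g/day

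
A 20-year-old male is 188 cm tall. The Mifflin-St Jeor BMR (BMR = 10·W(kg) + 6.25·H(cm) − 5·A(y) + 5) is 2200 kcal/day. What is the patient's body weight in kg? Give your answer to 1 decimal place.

2200 = 10·W + 6.25(188) − 5(20) + 5
10·W = 2200 − 1080 = 1120, so W = 112 kg.

112.0 kg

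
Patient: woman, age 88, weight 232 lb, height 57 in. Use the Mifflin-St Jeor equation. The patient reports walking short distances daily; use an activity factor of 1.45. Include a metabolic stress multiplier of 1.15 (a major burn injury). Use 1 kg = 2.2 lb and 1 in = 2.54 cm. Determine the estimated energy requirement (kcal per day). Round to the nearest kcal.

2265 kcal per day

Convert to metric: weight = 232 ÷ 2.2 = 105.4545 kg; height = 57 × 2.54 = 144.78 cm.
Mifflin-St Jeor (female): BMR = 10(105.4545) + 6.25(144.78) − 5(88) − 161 = 1054.5455 + 904.875 − 440 − 161 = 1358.4205 kcal/day.
TEE = BMR × activity factor = 1358.4205 × 1.45 = 1969.7097 kcal/day.
Apply stress factor: 1969.7097 × 1.15 = 2265.1661 kcal/day.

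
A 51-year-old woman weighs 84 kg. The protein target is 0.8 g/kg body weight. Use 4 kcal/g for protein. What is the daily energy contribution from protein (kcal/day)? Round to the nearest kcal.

269 kcal/day

Protein = 0.8 g/kg × 84 kg = 67.2 g/day.
Protein energy = 67.2 g × 4 kcal/g = 268.8 kcal/day.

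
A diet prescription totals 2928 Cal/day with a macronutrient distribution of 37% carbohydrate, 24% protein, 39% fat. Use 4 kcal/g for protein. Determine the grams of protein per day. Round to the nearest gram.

176 g/day

Protein energy = 24% × 2928 = 702.72 kcal.
At 4 kcal/g: 702.72 ÷ 4 = 175.68 g.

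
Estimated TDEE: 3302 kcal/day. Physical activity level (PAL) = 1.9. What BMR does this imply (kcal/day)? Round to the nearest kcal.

1738 kcal/day

BMR = TEE ÷ activity factor = 3302 ÷ 1.9 = 1737.8947 kcal/day.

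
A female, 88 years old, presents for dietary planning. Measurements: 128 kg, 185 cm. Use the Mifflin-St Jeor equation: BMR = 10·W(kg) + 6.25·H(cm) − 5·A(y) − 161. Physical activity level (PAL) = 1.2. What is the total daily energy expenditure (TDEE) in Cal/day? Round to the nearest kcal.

Mifflin-St Jeor (female): BMR = 10(128) + 6.25(185) − 5(88) − 161 = 1280 + 1156.25 − 440 − 161 = 1835.25 kcal/day.
TEE = BMR × activity factor = 1835.25 × 1.2 = 2202.3 kcal/day.

2202 Cal/day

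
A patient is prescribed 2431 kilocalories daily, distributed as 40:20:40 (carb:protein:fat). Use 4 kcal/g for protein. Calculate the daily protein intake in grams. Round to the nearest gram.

122 g/day

Protein energy = 20% × 2431 = 486.2 kcal.
At 4 kcal/g: 486.2 ÷ 4 = 121.55 g.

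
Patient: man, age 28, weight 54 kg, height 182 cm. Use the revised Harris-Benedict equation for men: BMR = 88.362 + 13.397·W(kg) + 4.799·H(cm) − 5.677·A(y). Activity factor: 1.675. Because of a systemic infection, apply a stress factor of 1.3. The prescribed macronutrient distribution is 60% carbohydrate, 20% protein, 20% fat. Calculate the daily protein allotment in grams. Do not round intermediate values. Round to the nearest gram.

Harris-Benedict: BMR = 88.362 + 13.397(54) + 4.799(182) − 5.677(28) = 1526.262 kcal/day.
TEE = 1526.262 × 1.675 = 2556.4889 kcal/day.
With stress factor 1.3: 2556.4889 × 1.3 = 3323.4355 kcal/day.
Protein energy = 20% × 3323.4355 = 664.6871 kcal.
Protein = 664.6871 ÷ 4 kcal/g = 166.1718 g.

166 g/day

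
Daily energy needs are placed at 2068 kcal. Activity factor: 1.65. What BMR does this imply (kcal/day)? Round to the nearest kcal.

BMR = TEE ÷ activity factor = 2068 ÷ 1.65 = 1253.3333 kcal/day.

1253 kcal/day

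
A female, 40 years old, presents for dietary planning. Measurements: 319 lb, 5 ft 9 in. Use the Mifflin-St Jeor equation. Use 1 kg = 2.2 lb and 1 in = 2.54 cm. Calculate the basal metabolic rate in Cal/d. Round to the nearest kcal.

Convert to metric: weight = 319 ÷ 2.2 = 145 kg; height = (5×12 + 9) × 2.54 = 69 × 2.54 = 175.26 cm.
Mifflin-St Jeor (female): BMR = 10(145) + 6.25(175.26) − 5(40) − 161 = 1450 + 1095.375 − 200 − 161 = 2184.375 kcal/day.

2184 Cal/d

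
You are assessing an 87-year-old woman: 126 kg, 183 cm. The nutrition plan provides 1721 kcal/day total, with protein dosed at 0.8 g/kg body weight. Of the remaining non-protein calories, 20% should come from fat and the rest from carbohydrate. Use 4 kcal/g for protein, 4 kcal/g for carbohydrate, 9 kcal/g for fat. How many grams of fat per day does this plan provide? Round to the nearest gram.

29 g/day

Protein = 0.8 × 126 = 100.8 g → 100.8 × 4 = 403.2 kcal.
Non-protein calories = 1721 − 403.2 = 1317.8 kcal.
Fat: 20% × 1317.8 = 263.56 kcal; carbohydrate: 1054.24 kcal.
Fat: 263.56 kcal ÷ 9 kcal/g = 29.2844 g.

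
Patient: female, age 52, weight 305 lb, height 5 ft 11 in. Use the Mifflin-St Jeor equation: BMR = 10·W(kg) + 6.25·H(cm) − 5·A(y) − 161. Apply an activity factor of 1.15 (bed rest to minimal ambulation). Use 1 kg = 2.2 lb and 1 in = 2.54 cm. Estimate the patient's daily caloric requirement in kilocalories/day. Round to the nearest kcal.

Convert to metric: weight = 305 ÷ 2.2 = 138.6364 kg; height = (5×12 + 11) × 2.54 = 71 × 2.54 = 180.34 cm.
Mifflin-St Jeor (female): BMR = 10(138.6364) + 6.25(180.34) − 5(52) − 161 = 1386.3636 + 1127.125 − 260 − 161 = 2092.4886 kcal/day.
TEE = BMR × activity factor = 2092.4886 × 1.15 = 2406.3619 kcal/day.

2406 kilocalories/day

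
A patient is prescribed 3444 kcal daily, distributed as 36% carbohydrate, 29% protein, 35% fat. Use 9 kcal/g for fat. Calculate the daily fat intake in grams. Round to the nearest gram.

134 g/day

Fat energy = 35% × 3444 = 1205.4 kcal.
At 9 kcal/g: 1205.4 ÷ 9 = 133.9333 g.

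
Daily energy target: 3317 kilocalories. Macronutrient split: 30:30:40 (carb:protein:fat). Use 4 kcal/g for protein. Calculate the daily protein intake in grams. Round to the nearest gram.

Protein energy = 30% × 3317 = 995.1 kcal.
At 4 kcal/g: 995.1 ÷ 4 = 248.775 g.

249 g/day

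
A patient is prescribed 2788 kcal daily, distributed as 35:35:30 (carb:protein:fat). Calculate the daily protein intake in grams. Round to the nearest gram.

Protein energy = 35% × 2788 = 975.8 kcal.
At 4 kcal/g: 975.8 ÷ 4 = 243.95 g.

244 g/day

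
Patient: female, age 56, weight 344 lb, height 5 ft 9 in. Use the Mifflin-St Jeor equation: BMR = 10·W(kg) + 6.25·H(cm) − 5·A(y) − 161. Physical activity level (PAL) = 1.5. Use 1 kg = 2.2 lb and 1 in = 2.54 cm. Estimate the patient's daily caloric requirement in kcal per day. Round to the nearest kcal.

Convert to metric: weight = 344 ÷ 2.2 = 156.3636 kg; height = (5×12 + 9) × 2.54 = 69 × 2.54 = 175.26 cm.
Mifflin-St Jeor (female): BMR = 10(156.3636) + 6.25(175.26) − 5(56) − 161 = 1563.6364 + 1095.375 − 280 − 161 = 2218.0114 kcal/day.
TEE = BMR × activity factor = 2218.0114 × 1.5 = 3327.017 kcal/day.

3327 kcal per day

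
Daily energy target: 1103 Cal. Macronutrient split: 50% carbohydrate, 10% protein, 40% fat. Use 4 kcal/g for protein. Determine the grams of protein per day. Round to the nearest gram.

28 g/day

Protein energy = 10% × 1103 = 110.3 kcal.
At 4 kcal/g: 110.3 ÷ 4 = 27.575 g.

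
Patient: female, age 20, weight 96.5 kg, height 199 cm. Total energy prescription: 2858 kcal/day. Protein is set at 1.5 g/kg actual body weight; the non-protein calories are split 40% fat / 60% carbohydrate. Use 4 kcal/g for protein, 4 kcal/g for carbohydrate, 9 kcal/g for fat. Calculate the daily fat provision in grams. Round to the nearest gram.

Protein = 1.5 × 96.5 = 144.75 g → 144.75 × 4 = 579 kcal.
Non-protein calories = 2858 − 579 = 2279 kcal.
Fat: 40% × 2279 = 911.6 kcal; carbohydrate: 1367.4 kcal.
Fat: 911.6 kcal ÷ 9 kcal/g = 101.2889 g.

101 g/day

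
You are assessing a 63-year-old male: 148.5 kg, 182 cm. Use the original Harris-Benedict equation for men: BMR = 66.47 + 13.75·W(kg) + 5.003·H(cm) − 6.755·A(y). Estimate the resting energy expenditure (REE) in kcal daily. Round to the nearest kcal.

Harris-Benedict: BMR = 66.47 + 13.75(148.5) + 5.003(182) − 6.755(63) = 2593.326 kcal/day.

2593 kcal daily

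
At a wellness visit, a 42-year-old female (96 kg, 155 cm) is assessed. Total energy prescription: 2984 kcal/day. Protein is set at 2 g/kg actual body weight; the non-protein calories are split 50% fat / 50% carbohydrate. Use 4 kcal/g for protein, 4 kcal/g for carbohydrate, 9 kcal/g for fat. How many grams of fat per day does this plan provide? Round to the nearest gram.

Protein = 2 × 96 = 192 g → 192 × 4 = 768 kcal.
Non-protein calories = 2984 − 768 = 2216 kcal.
Fat: 50% × 2216 = 1108 kcal; carbohydrate: 1108 kcal.
Fat: 1108 kcal ÷ 9 kcal/g = 123.1111 g.

123 g/day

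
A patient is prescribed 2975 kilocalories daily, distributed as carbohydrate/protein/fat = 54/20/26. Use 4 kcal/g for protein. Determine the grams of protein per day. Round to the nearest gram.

Protein energy = 20% × 2975 = 595 kcal.
At 4 kcal/g: 595 ÷ 4 = 148.75 g.

149 g/day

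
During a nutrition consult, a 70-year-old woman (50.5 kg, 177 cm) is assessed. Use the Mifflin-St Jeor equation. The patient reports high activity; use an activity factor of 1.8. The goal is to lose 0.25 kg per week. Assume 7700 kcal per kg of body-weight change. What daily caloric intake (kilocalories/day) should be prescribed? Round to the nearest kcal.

Mifflin-St Jeor (female): BMR = 10(50.5) + 6.25(177) − 5(70) − 161 = 505 + 1106.25 − 350 − 161 = 1100.25 kcal/day.
TEE = 1100.25 × 1.8 = 1980.45 kcal/day.
Required daily deficit = 0.25 × 7700 ÷ 7 = 275 kcal/day.
Target intake = 1980.45 − 275 = 1705.45 kcal/day.

1705 kilocalories/day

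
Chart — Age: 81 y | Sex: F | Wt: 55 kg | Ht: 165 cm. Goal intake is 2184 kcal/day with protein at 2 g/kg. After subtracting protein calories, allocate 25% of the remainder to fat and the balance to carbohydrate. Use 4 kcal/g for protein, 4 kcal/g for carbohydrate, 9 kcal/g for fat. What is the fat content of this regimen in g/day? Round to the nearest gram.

48 g/day

Protein = 2 × 55 = 110 g → 110 × 4 = 440 kcal.
Non-protein calories = 2184 − 440 = 1744 kcal.
Fat: 25% × 1744 = 436 kcal; carbohydrate: 1308 kcal.
Fat: 436 kcal ÷ 9 kcal/g = 48.4444 g.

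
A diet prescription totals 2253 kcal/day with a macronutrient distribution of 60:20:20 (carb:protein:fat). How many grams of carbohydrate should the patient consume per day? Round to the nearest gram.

338 g/day

Carbohydrate energy = 60% × 2253 = 1351.8 kcal.
At 4 kcal/g: 1351.8 ÷ 4 = 337.95 g.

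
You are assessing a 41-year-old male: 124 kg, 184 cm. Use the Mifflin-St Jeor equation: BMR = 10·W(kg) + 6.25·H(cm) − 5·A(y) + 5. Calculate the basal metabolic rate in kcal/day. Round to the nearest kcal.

2190 kcal/day

Mifflin-St Jeor (male): BMR = 10(124) + 6.25(184) − 5(41) + 5 = 1240 + 1150 − 205 + 5 = 2190 kcal/day.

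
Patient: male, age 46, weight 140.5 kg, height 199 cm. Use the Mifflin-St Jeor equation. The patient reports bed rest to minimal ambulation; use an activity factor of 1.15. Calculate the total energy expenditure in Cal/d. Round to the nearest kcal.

Mifflin-St Jeor (male): BMR = 10(140.5) + 6.25(199) − 5(46) + 5 = 1405 + 1243.75 − 230 + 5 = 2423.75 kcal/day.
TEE = BMR × activity factor = 2423.75 × 1.15 = 2787.3125 kcal/day.

2787 Cal/d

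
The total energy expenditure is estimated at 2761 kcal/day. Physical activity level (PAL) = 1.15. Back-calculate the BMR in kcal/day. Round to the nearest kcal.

BMR = TEE ÷ activity factor = 2761 ÷ 1.15 = 2400.8696 kcal/day.

2401 kcal/day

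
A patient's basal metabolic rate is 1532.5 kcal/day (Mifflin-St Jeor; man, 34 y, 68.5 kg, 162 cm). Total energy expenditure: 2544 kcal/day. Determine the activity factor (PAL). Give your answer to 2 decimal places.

Activity factor = TEE ÷ BMR = 2544 ÷ 1532.5 = 1.66.

1.66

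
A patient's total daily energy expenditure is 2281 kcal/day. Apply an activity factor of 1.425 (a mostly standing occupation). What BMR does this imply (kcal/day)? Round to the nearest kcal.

1601 kcal/day

BMR = TEE ÷ activity factor = 2281 ÷ 1.425 = 1600.7018 kcal/day.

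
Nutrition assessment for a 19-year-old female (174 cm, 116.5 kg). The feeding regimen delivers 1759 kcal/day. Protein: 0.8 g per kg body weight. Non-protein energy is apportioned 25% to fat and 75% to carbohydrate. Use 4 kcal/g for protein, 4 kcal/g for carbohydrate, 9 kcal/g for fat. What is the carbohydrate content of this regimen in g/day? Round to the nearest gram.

Protein = 0.8 × 116.5 = 93.2 g → 93.2 × 4 = 372.8 kcal.
Non-protein calories = 1759 − 372.8 = 1386.2 kcal.
Fat: 25% × 1386.2 = 346.55 kcal; carbohydrate: 1039.65 kcal.
Carbohydrate: 1039.65 kcal ÷ 4 kcal/g = 259.9125 g.

260 g/day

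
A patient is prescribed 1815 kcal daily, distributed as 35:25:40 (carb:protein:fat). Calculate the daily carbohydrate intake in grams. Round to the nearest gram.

Carbohydrate energy = 35% × 1815 = 635.25 kcal.
At 4 kcal/g: 635.25 ÷ 4 = 158.8125 g.

159 g/day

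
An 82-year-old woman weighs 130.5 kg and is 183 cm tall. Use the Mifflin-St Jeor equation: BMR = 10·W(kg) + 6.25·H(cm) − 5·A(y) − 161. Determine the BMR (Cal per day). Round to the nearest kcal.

1878 Cal per day

Mifflin-St Jeor (female): BMR = 10(130.5) + 6.25(183) − 5(82) − 161 = 1305 + 1143.75 − 410 − 161 = 1877.75 kcal/day.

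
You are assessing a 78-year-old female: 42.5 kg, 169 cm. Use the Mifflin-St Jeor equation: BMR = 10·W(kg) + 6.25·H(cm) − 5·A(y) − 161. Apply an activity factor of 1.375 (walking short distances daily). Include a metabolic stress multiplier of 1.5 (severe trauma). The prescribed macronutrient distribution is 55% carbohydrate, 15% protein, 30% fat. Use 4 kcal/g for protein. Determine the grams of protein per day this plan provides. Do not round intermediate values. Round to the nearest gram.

Mifflin-St Jeor (female): BMR = 10(42.5) + 6.25(169) − 5(78) − 161 = 425 + 1056.25 − 390 − 161 = 930.25 kcal/day.
TEE = 930.25 × 1.375 = 1279.0938 kcal/day.
With stress factor 1.5: 1279.0938 × 1.5 = 1918.6406 kcal/day.
Protein energy = 15% × 1918.6406 = 287.7961 kcal.
Protein = 287.7961 ÷ 4 kcal/g = 71.949 g.

72 g/day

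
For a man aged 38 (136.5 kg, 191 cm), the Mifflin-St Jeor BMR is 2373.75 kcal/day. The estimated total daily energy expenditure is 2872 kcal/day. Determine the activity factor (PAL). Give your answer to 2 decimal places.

Activity factor = TEE ÷ BMR = 2872 ÷ 2373.75 = 1.21.

1.21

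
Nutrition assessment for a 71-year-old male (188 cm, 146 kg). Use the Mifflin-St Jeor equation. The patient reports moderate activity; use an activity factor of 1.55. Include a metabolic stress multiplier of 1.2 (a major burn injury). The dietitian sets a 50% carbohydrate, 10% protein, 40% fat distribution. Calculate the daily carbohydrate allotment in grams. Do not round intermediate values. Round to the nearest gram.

Mifflin-St Jeor (male): BMR = 10(146) + 6.25(188) − 5(71) + 5 = 1460 + 1175 − 355 + 5 = 2285 kcal/day.
TEE = 2285 × 1.55 = 3541.75 kcal/day.
With stress factor 1.2: 3541.75 × 1.2 = 4250.1 kcal/day.
Carbohydrate energy = 50% × 4250.1 = 2125.05 kcal.
Carbohydrate = 2125.05 ÷ 4 kcal/g = 531.2625 g.

531 g/day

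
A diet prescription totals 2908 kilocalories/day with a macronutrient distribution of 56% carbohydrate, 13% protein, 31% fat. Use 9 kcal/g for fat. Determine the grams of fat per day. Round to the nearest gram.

Fat energy = 31% × 2908 = 901.48 kcal.
At 9 kcal/g: 901.48 ÷ 9 = 100.1644 g.

100 g/day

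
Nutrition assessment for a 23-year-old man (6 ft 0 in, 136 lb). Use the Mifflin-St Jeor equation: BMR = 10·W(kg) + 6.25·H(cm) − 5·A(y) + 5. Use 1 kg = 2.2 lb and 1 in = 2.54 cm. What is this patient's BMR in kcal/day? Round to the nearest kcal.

Convert to metric: weight = 136 ÷ 2.2 = 61.8182 kg; height = (6×12 + 0) × 2.54 = 72 × 2.54 = 182.88 cm.
Mifflin-St Jeor (male): BMR = 10(61.8182) + 6.25(182.88) − 5(23) + 5 = 618.1818 + 1143 − 115 + 5 = 1651.1818 kcal/day.

1651 kcal/day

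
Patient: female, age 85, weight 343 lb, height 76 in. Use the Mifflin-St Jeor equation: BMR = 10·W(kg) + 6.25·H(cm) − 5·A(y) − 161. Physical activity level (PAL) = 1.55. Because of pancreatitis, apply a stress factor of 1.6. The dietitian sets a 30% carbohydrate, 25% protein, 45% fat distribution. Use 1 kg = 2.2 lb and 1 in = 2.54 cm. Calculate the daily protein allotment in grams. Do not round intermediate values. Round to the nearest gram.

338 g/day

Convert to metric: weight = 343 ÷ 2.2 = 155.9091 kg; height = 76 × 2.54 = 193.04 cm.
Mifflin-St Jeor (female): BMR = 10(155.9091) + 6.25(193.04) − 5(85) − 161 = 1559.0909 + 1206.5 − 425 − 161 = 2179.5909 kcal/day.
TEE = 2179.5909 × 1.55 = 3378.3659 kcal/day.
With stress factor 1.6: 3378.3659 × 1.6 = 5405.3855 kcal/day.
Protein energy = 25% × 5405.3855 = 1351.3464 kcal.
Protein = 1351.3464 ÷ 4 kcal/g = 337.8366 g.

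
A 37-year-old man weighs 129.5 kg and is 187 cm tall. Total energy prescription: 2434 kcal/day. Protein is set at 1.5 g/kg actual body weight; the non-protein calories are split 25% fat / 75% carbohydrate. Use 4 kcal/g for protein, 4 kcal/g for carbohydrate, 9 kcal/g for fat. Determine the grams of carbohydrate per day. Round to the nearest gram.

Protein = 1.5 × 129.5 = 194.25 g → 194.25 × 4 = 777 kcal.
Non-protein calories = 2434 − 777 = 1657 kcal.
Fat: 25% × 1657 = 414.25 kcal; carbohydrate: 1242.75 kcal.
Carbohydrate: 1242.75 kcal ÷ 4 kcal/g = 310.6875 g.

311 g/day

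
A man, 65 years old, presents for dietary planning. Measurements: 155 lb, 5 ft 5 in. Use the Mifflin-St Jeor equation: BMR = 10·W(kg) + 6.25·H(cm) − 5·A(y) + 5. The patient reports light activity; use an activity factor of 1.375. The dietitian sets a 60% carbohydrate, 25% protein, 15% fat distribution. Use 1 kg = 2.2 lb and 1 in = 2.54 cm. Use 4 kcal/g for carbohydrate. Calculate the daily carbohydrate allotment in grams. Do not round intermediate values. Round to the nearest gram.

292 g/day

Convert to metric: weight = 155 ÷ 2.2 = 70.4545 kg; height = (5×12 + 5) × 2.54 = 65 × 2.54 = 165.1 cm.
Mifflin-St Jeor (male): BMR = 10(70.4545) + 6.25(165.1) − 5(65) + 5 = 704.5455 + 1031.875 − 325 + 5 = 1416.4205 kcal/day.
TEE = 1416.4205 × 1.375 = 1947.5781 kcal/day.
Carbohydrate energy = 60% × 1947.5781 = 1168.5469 kcal.
Carbohydrate = 1168.5469 ÷ 4 kcal/g = 292.1367 g.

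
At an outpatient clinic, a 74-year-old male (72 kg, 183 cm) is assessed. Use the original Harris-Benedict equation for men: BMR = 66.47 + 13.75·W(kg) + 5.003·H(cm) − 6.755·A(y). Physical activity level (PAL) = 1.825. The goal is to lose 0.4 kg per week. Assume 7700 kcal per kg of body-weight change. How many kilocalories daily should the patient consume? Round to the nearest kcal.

2247 kilocalories daily

Harris-Benedict: BMR = 66.47 + 13.75(72) + 5.003(183) − 6.755(74) = 1472.149 kcal/day.
TEE = 1472.149 × 1.825 = 2686.6719 kcal/day.
Required daily deficit = 0.4 × 7700 ÷ 7 = 440 kcal/day.
Target intake = 2686.6719 − 440 = 2246.6719 kcal/day.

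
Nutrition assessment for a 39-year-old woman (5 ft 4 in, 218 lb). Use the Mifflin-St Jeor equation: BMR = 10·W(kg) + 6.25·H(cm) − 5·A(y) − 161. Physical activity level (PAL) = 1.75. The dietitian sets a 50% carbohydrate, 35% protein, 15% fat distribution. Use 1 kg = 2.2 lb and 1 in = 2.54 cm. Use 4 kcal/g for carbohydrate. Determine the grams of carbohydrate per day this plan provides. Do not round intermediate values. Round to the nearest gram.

361 g/day

Convert to metric: weight = 218 ÷ 2.2 = 99.0909 kg; height = (5×12 + 4) × 2.54 = 64 × 2.54 = 162.56 cm.
Mifflin-St Jeor (female): BMR = 10(99.0909) + 6.25(162.56) − 5(39) − 161 = 990.9091 + 1016 − 195 − 161 = 1650.9091 kcal/day.
TEE = 1650.9091 × 1.75 = 2889.0909 kcal/day.
Carbohydrate energy = 50% × 2889.0909 = 1444.5455 kcal.
Carbohydrate = 1444.5455 ÷ 4 kcal/g = 361.1364 g.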